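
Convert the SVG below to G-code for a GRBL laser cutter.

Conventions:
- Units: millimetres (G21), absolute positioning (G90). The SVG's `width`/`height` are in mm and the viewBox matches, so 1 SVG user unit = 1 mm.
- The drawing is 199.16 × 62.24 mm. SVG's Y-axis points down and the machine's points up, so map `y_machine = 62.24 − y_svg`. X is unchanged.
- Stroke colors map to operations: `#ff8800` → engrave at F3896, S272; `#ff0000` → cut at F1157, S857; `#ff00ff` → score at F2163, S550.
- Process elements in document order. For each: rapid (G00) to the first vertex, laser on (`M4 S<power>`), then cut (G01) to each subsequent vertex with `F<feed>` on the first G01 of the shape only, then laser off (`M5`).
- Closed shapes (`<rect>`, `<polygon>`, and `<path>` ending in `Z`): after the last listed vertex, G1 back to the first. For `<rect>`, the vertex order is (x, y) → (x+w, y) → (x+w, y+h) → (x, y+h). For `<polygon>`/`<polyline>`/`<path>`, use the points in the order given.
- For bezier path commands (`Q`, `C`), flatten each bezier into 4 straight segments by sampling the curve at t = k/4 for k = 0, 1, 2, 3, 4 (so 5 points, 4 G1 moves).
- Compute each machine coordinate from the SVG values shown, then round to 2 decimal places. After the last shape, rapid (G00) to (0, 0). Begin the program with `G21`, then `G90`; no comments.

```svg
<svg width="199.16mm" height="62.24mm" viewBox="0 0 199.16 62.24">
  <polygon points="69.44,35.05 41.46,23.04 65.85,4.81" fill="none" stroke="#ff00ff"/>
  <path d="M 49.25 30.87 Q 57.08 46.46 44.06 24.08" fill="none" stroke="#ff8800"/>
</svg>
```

G21
G90
G00 X69.44 Y27.19
M4 S550
G01 X41.46 Y39.20 F2163
G01 X65.85 Y57.43
G01 X69.44 Y27.19
M5
G00 X49.25 Y31.37
M4 S272
G01 X51.86 Y25.95 F3896
G01 X51.87 Y25.27
G01 X49.27 Y29.34
G01 X44.06 Y38.16
M5
G00 X0.00 Y0.00

viewBox `0 0 199.16 62.24` with mm width/height → 1 unit = 1 mm. Flip: y_m = 62.24 − y_svg.

**Shape 1** — `<polygon>` regular polygon, stroke `#ff00ff` → score (S550, F2163). Machine vertices: (69.44,27.19) → (41.46,39.20) → (65.85,57.43) → (69.44,27.19). Closed: final G1 returns to the first vertex.

**Shape 2** — `<path>` quadratic bezier, stroke `#ff8800` → engrave (S272, F3896). Control points (SVG): P0=(49.25,30.87), P1=(57.08,46.46), P2=(44.06,24.08); sampled at t=k/4. Machine vertices: (49.25,31.37) → (51.86,25.95) → (51.87,25.27) → (49.27,29.34) → (44.06,38.16). Open path.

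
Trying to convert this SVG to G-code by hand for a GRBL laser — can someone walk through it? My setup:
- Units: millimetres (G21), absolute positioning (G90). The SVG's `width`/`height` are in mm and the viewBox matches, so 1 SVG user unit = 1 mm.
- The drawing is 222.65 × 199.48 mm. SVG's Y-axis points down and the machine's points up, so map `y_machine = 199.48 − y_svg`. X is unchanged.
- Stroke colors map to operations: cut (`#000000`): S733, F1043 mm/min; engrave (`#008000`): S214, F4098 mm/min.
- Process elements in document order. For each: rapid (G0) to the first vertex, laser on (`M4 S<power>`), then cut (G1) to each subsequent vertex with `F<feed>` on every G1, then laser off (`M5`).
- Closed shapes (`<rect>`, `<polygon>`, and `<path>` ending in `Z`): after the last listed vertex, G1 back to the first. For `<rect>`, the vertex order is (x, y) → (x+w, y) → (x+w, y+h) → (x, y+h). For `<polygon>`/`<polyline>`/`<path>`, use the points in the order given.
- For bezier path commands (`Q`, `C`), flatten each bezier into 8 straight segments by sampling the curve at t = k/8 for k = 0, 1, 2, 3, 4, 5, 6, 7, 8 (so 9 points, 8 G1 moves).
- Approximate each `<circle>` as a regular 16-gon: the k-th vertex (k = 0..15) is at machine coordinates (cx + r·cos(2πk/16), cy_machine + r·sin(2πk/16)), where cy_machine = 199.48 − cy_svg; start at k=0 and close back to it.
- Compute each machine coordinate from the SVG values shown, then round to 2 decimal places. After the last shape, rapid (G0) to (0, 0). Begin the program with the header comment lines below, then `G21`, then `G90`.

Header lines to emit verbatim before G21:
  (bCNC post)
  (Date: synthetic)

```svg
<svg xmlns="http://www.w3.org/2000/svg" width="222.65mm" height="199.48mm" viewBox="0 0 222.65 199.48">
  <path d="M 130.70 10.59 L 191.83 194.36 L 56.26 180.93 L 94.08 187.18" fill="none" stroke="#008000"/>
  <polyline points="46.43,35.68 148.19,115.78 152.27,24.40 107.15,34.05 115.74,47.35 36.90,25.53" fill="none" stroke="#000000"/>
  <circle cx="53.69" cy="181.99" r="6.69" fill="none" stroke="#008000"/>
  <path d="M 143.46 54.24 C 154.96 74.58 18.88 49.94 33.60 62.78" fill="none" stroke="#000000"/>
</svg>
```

viewBox `0 0 222.65 199.48` with mm width/height → 1 unit = 1 mm. Flip: y_m = 199.48 − y_svg.

**Shape 1** — `<path>` open polyline, stroke `#008000` → engrave (S214, F4098). Machine vertices: (130.70,188.89) → (191.83,5.12) → (56.26,18.55) → (94.08,12.30). Open path.

**Shape 2** — `<polyline>` open polyline, stroke `#000000` → cut (S733, F1043). Machine vertices: (46.43,163.80) → (148.19,83.70) → (152.27,175.08) → (107.15,165.43) → (115.74,152.13) → (36.90,173.95). Open path.

**Shape 3** — `<circle>` circle, stroke `#008000` → engrave (S214, F4098). Machine vertices: (60.38,17.49) → (59.87,20.05) → (58.42,22.22) → (56.25,23.67) → (53.69,24.18) → (51.13,23.67) → (48.96,22.22) → (47.51,20.05) → (47.00,17.49) → (47.51,14.93) → (48.96,12.76) → (51.13,11.31) → (53.69,10.80) → (56.25,11.31) → (58.42,12.76) → (59.87,14.93) → (60.38,17.49). Closed: final G1 returns to the first vertex.

**Shape 4** — `<path>` cubic bezier, stroke `#000000` → cut (S733, F1043). Control points (SVG): P0=(143.46,54.24), P1=(154.96,74.58), P2=(18.88,49.94), P3=(33.60,62.78); sampled at t=k/8. Machine vertices: (143.46,145.24) → (141.44,139.56) → (129.08,137.13) → (109.87,136.98) → (87.32,138.16) → (64.92,139.68) → (46.17,140.59) → (34.57,139.92) → (33.60,136.70). Open path.

(bCNC post)
(Date: synthetic)
G21
G90
G0 X130.70 Y188.89
M4 S214
G1 X191.83 Y5.12 F4098
G1 X56.26 Y18.55 F4098
G1 X94.08 Y12.30 F4098
M5
G0 X46.43 Y163.80
M4 S733
G1 X148.19 Y83.70 F1043
G1 X152.27 Y175.08 F1043
G1 X107.15 Y165.43 F1043
G1 X115.74 Y152.13 F1043
G1 X36.90 Y173.95 F1043
M5
G0 X60.38 Y17.49
M4 S214
G1 X59.87 Y20.05 F4098
G1 X58.42 Y22.22 F4098
G1 X56.25 Y23.67 F4098
G1 X53.69 Y24.18 F4098
G1 X51.13 Y23.67 F4098
G1 X48.96 Y22.22 F4098
G1 X47.51 Y20.05 F4098
G1 X47.00 Y17.49 F4098
G1 X47.51 Y14.93 F4098
G1 X48.96 Y12.76 F4098
G1 X51.13 Y11.31 F4098
G1 X53.69 Y10.80 F4098
G1 X56.25 Y11.31 F4098
G1 X58.42 Y12.76 F4098
G1 X59.87 Y14.93 F4098
G1 X60.38 Y17.49 F4098
M5
G0 X143.46 Y145.24
M4 S733
G1 X141.44 Y139.56 F1043
G1 X129.08 Y137.13 F1043
G1 X109.87 Y136.98 F1043
G1 X87.32 Y138.16 F1043
G1 X64.92 Y139.68 F1043
G1 X46.17 Y140.59 F1043
G1 X34.57 Y139.92 F1043
G1 X33.60 Y136.70 F1043
M5
G0 X0.00 Y0.00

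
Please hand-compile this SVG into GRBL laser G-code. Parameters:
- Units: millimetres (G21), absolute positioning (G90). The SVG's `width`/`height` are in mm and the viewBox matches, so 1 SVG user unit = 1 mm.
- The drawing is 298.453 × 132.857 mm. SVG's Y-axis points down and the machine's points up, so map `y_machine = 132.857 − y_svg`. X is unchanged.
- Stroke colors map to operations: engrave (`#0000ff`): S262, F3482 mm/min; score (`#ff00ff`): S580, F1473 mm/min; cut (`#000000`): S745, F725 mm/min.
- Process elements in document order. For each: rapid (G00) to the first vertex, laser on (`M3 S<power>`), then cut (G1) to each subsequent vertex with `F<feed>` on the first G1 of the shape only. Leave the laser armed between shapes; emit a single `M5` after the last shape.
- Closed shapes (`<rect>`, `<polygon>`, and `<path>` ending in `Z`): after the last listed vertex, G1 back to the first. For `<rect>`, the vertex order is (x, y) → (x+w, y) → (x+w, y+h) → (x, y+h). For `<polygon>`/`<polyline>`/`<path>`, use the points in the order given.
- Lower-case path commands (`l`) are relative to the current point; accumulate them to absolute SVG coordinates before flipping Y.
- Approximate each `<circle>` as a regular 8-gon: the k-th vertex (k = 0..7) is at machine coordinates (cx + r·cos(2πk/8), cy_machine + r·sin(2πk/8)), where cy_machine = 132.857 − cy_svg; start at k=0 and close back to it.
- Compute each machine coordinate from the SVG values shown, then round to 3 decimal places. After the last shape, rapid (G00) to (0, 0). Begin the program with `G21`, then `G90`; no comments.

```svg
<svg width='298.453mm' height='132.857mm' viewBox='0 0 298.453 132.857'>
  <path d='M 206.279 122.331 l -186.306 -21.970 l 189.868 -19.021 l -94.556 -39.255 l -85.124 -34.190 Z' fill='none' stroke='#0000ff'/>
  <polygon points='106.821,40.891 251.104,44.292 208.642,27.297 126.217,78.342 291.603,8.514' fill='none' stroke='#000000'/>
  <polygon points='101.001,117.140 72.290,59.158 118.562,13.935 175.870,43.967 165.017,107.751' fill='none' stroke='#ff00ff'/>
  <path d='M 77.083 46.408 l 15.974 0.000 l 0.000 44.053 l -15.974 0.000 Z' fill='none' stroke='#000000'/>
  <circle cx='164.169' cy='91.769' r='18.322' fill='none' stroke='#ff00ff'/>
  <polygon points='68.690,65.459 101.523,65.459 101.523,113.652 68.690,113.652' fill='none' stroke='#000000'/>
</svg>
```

viewBox `0 0 298.453 132.857` with mm width/height → 1 unit = 1 mm. Flip: y_m = 132.857 − y_svg.

**Shape 1** — `<path>` closed polygon, stroke `#0000ff` → engrave (S262, F3482). Machine vertices: (206.279,10.526) → (19.973,32.496) → (209.841,51.517) → (115.285,90.772) → (30.161,124.962) → (206.279,10.526). Closed: final G1 returns to the first vertex.

**Shape 2** — `<polygon>` closed polygon, stroke `#000000` → cut (S745, F725). Machine vertices: (106.821,91.966) → (251.104,88.565) → (208.642,105.560) → (126.217,54.515) → (291.603,124.343) → (106.821,91.966). Closed: final G1 returns to the first vertex.

**Shape 3** — `<polygon>` regular polygon, stroke `#ff00ff` → score (S580, F1473). Machine vertices: (101.001,15.717) → (72.290,73.699) → (118.562,118.922) → (175.870,88.890) → (165.017,25.106) → (101.001,15.717). Closed: final G1 returns to the first vertex.

**Shape 4** — `<path>` rectangle, stroke `#000000` → cut (S745, F725). Machine vertices: (77.083,86.449) → (93.057,86.449) → (93.057,42.396) → (77.083,42.396) → (77.083,86.449). Closed: final G1 returns to the first vertex.

**Shape 5** — `<circle>` circle, stroke `#ff00ff` → score (S580, F1473). Machine vertices: (182.491,41.088) → (177.125,54.044) → (164.169,59.410) → (151.213,54.044) → (145.847,41.088) → (151.213,28.132) → (164.169,22.766) → (177.125,28.132) → (182.491,41.088). Closed: final G1 returns to the first vertex.

**Shape 6** — `<polygon>` rectangle, stroke `#000000` → cut (S745, F725). Machine vertices: (68.690,67.398) → (101.523,67.398) → (101.523,19.205) → (68.690,19.205) → (68.690,67.398). Closed: final G1 returns to the first vertex.

G21
G90
G00 X206.279 Y10.526
M3 S262
G1 X19.973 Y32.496 F3482
G1 X209.841 Y51.517
G1 X115.285 Y90.772
G1 X30.161 Y124.962
G1 X206.279 Y10.526
G00 X106.821 Y91.966
M3 S745
G1 X251.104 Y88.565 F725
G1 X208.642 Y105.560
G1 X126.217 Y54.515
G1 X291.603 Y124.343
G1 X106.821 Y91.966
G00 X101.001 Y15.717
M3 S580
G1 X72.290 Y73.699 F1473
G1 X118.562 Y118.922
G1 X175.870 Y88.890
G1 X165.017 Y25.106
G1 X101.001 Y15.717
G00 X77.083 Y86.449
M3 S745
G1 X93.057 Y86.449 F725
G1 X93.057 Y42.396
G1 X77.083 Y42.396
G1 X77.083 Y86.449
G00 X182.491 Y41.088
M3 S580
G1 X177.125 Y54.044 F1473
G1 X164.169 Y59.410
G1 X151.213 Y54.044
G1 X145.847 Y41.088
G1 X151.213 Y28.132
G1 X164.169 Y22.766
G1 X177.125 Y28.132
G1 X182.491 Y41.088
G00 X68.690 Y67.398
M3 S745
G1 X101.523 Y67.398 F725
G1 X101.523 Y19.205
G1 X68.690 Y19.205
G1 X68.690 Y67.398
M5
G00 X0.000 Y0.000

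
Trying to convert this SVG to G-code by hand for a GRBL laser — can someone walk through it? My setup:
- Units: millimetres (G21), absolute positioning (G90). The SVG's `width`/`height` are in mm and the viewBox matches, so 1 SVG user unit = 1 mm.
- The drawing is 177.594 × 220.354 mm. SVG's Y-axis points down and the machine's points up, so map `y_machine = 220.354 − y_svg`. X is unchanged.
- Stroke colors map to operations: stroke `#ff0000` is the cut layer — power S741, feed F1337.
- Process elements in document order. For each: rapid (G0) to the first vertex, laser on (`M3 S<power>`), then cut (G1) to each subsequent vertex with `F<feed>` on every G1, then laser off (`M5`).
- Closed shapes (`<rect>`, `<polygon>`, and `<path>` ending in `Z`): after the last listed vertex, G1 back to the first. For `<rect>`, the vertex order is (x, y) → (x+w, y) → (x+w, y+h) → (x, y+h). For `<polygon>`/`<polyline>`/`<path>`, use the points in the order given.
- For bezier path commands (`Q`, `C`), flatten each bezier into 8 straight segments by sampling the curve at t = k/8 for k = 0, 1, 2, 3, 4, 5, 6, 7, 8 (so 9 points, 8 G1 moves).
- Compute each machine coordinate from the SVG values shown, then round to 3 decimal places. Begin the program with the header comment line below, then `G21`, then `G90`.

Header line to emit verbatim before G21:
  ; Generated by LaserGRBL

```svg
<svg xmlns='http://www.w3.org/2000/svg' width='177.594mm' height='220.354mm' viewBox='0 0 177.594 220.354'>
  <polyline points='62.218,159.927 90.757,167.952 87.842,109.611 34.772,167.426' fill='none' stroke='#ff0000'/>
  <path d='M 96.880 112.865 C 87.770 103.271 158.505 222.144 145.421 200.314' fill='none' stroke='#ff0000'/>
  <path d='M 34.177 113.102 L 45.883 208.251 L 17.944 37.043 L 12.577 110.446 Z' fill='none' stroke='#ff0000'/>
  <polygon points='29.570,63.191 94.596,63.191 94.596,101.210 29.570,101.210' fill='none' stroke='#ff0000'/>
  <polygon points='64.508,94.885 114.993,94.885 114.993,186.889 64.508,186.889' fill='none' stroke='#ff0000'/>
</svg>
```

; Generated by LaserGRBL
G21
G90
G0 X62.218 Y60.427
M3 S741
G1 X90.757 Y52.402 F1337
G1 X87.842 Y110.743 F1337
G1 X34.772 Y52.928 F1337
M5
G0 X96.880 Y107.489
M3 S741
G1 X96.887 Y105.591 F1337
G1 X102.461 Y94.803 F1337
G1 X111.685 Y78.280 F1337
G1 X122.641 Y59.176 F1337
G1 X133.410 Y40.646 F1337
G1 X142.075 Y25.844 F1337
G1 X146.718 Y17.923 F1337
G1 X145.421 Y20.040 F1337
M5
G0 X34.177 Y107.252
M3 S741
G1 X45.883 Y12.103 F1337
G1 X17.944 Y183.311 F1337
G1 X12.577 Y109.908 F1337
G1 X34.177 Y107.252 F1337
M5
G0 X29.570 Y157.163
M3 S741
G1 X94.596 Y157.163 F1337
G1 X94.596 Y119.144 F1337
G1 X29.570 Y119.144 F1337
G1 X29.570 Y157.163 F1337
M5
G0 X64.508 Y125.469
M3 S741
G1 X114.993 Y125.469 F1337
G1 X114.993 Y33.465 F1337
G1 X64.508 Y33.465 F1337
G1 X64.508 Y125.469 F1337
M5

viewBox `0 0 177.594 220.354` with mm width/height → 1 unit = 1 mm. Flip: y_m = 220.354 − y_svg.

**Shape 1** — `<polyline>` open polyline, stroke `#ff0000` → cut (S741, F1337). Machine vertices: (62.218,60.427) → (90.757,52.402) → (87.842,110.743) → (34.772,52.928). Open path.

**Shape 2** — `<path>` cubic bezier, stroke `#ff0000` → cut (S741, F1337). Control points (SVG): P0=(96.880,112.865), P1=(87.770,103.271), P2=(158.505,222.144), P3=(145.421,200.314); sampled at t=k/8. Machine vertices: (96.880,107.489) → (96.887,105.591) → (102.461,94.803) → (111.685,78.280) → (122.641,59.176) → (133.410,40.646) → (142.075,25.844) → (146.718,17.923) → (145.421,20.040). Open path.

**Shape 3** — `<path>` closed polygon, stroke `#ff0000` → cut (S741, F1337). Machine vertices: (34.177,107.252) → (45.883,12.103) → (17.944,183.311) → (12.577,109.908) → (34.177,107.252). Closed: final G1 returns to the first vertex.

**Shape 4** — `<polygon>` rectangle, stroke `#ff0000` → cut (S741, F1337). Machine vertices: (29.570,157.163) → (94.596,157.163) → (94.596,119.144) → (29.570,119.144) → (29.570,157.163). Closed: final G1 returns to the first vertex.

**Shape 5** — `<polygon>` rectangle, stroke `#ff0000` → cut (S741, F1337). Machine vertices: (64.508,125.469) → (114.993,125.469) → (114.993,33.465) → (64.508,33.465) → (64.508,125.469). Closed: final G1 returns to the first vertex.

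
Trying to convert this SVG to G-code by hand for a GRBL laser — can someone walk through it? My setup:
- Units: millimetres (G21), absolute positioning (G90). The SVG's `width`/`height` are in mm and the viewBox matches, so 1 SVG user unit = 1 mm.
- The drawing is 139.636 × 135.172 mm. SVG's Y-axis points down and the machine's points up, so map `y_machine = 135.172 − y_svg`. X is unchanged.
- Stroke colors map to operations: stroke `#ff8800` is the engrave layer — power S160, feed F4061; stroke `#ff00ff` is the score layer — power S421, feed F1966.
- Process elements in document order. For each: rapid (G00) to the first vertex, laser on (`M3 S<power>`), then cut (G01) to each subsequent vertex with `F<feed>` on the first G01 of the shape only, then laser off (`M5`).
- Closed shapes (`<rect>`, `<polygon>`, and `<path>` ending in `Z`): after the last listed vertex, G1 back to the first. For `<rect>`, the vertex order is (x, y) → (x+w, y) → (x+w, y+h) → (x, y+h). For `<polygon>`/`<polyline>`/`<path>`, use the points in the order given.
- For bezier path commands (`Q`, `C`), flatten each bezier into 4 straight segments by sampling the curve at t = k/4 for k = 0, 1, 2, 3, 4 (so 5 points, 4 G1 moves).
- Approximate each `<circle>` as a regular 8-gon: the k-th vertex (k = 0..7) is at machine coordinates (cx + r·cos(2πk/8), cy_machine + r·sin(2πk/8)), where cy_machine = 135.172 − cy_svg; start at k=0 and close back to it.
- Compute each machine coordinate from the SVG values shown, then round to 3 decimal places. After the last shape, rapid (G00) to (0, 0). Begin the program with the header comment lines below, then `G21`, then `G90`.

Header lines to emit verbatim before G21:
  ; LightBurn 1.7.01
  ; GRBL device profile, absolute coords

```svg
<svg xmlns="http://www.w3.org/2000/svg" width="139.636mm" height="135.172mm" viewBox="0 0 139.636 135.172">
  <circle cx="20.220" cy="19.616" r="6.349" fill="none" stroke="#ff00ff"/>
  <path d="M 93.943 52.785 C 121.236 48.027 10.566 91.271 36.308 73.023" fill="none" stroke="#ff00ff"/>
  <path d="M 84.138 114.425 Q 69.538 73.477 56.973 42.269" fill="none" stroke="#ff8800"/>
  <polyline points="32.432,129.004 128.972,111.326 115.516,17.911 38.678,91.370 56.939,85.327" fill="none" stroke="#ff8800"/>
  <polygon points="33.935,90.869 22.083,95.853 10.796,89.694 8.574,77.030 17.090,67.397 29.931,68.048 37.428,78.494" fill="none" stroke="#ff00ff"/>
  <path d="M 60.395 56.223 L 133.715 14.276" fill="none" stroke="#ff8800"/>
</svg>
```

; LightBurn 1.7.01
; GRBL device profile, absolute coords
G21
G90
G00 X26.569 Y115.556
M3 S421
G01 X24.709 Y120.045 F1966
G01 X20.220 Y121.905
G01 X15.731 Y120.045
G01 X13.871 Y115.556
G01 X15.731 Y111.067
G01 X20.220 Y109.207
G01 X24.709 Y111.067
G01 X26.569 Y115.556
M5
G00 X93.943 Y82.387
M3 S421
G01 X92.832 Y78.666 F1966
G01 X65.707 Y67.209
G01 X38.292 Y58.282
G01 X36.308 Y62.149
M5
G00 X84.138 Y20.747
M3 S160
G01 X76.965 Y40.612 F4061
G01 X70.047 Y59.260
G01 X63.383 Y76.690
G01 X56.973 Y92.903
M5
G00 X32.432 Y6.168
M3 S160
G01 X128.972 Y23.846 F4061
G01 X115.516 Y117.261
G01 X38.678 Y43.802
G01 X56.939 Y49.845
M5
G00 X33.935 Y44.303
M3 S421
G01 X22.083 Y39.319 F1966
G01 X10.796 Y45.478
G01 X8.574 Y58.142
G01 X17.090 Y67.775
G01 X29.931 Y67.124
G01 X37.428 Y56.678
G01 X33.935 Y44.303
M5
G00 X60.395 Y78.949
M3 S160
G01 X133.715 Y120.896 F4061
M5
G00 X0.000 Y0.000

viewBox `0 0 139.636 135.172` with mm width/height → 1 unit = 1 mm. Flip: y_m = 135.172 − y_svg.

**Shape 1** — `<circle>` circle, stroke `#ff00ff` → score (S421, F1966). Machine vertices: (26.569,115.556) → (24.709,120.045) → (20.220,121.905) → (15.731,120.045) → (13.871,115.556) → (15.731,111.067) → (20.220,109.207) → (24.709,111.067) → (26.569,115.556). Closed: final G1 returns to the first vertex.

**Shape 2** — `<path>` cubic bezier, stroke `#ff00ff` → score (S421, F1966). Control points (SVG): P0=(93.943,52.785), P1=(121.236,48.027), P2=(10.566,91.271), P3=(36.308,73.023); sampled at t=k/4. Machine vertices: (93.943,82.387) → (92.832,78.666) → (65.707,67.209) → (38.292,58.282) → (36.308,62.149). Open path.

**Shape 3** — `<path>` quadratic bezier, stroke `#ff8800` → engrave (S160, F4061). Control points (SVG): P0=(84.138,114.425), P1=(69.538,73.477), P2=(56.973,42.269); sampled at t=k/4. Machine vertices: (84.138,20.747) → (76.965,40.612) → (70.047,59.260) → (63.383,76.690) → (56.973,92.903). Open path.

**Shape 4** — `<polyline>` open polyline, stroke `#ff8800` → engrave (S160, F4061). Machine vertices: (32.432,6.168) → (128.972,23.846) → (115.516,117.261) → (38.678,43.802) → (56.939,49.845). Open path.

**Shape 5** — `<polygon>` regular polygon, stroke `#ff00ff` → score (S421, F1966). Machine vertices: (33.935,44.303) → (22.083,39.319) → (10.796,45.478) → (8.574,58.142) → (17.090,67.775) → (29.931,67.124) → (37.428,56.678) → (33.935,44.303). Closed: final G1 returns to the first vertex.

**Shape 6** — `<path>` line segment, stroke `#ff8800` → engrave (S160, F4061). Machine vertices: (60.395,78.949) → (133.715,120.896). Open path.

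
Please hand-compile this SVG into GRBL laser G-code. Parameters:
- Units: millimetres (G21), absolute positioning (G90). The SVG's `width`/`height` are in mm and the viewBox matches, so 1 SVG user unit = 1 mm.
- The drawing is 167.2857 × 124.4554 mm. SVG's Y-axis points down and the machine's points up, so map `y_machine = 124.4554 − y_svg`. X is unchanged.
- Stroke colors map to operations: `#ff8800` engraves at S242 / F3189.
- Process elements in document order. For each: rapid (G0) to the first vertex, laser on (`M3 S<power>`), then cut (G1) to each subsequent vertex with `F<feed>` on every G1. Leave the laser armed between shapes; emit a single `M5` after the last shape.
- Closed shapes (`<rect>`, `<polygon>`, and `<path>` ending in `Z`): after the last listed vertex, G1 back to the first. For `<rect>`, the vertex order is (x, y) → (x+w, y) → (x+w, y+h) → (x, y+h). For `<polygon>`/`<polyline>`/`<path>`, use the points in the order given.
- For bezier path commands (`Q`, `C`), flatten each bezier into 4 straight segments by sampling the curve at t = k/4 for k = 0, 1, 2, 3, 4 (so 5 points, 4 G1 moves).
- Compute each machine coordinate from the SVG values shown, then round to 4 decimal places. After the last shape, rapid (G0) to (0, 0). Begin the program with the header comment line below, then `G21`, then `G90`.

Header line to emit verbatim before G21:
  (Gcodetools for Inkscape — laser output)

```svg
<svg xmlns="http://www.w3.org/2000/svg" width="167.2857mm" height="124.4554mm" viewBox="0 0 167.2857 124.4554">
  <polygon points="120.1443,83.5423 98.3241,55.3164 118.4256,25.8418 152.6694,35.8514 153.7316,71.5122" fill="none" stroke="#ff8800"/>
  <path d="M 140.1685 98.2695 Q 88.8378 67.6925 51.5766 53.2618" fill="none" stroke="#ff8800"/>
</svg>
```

(Gcodetools for Inkscape — laser output)
G21
G90
G0 X120.1443 Y40.9131
M3 S242
G1 X98.3241 Y69.1390 F3189
G1 X118.4256 Y98.6136 F3189
G1 X152.6694 Y88.6040 F3189
G1 X153.7316 Y52.9432 F3189
G1 X120.1443 Y40.9131 F3189
G0 X140.1685 Y26.1859
M3 S242
G1 X115.3825 Y40.4653 F3189
G1 X92.3552 Y52.7263 F3189
G1 X71.0865 Y62.9691 F3189
G1 X51.5766 Y71.1936 F3189
M5
G0 X0.0000 Y0.0000

1 u = 1 mm; y_m = 124.4554 − y.

[1] `<polygon>` regular polygon, #ff8800→engrave S242 F3189: (120.1443,40.9131) → (98.3241,69.1390) → (118.4256,98.6136) → (152.6694,88.6040) → (153.7316,52.9432) → (120.1443,40.9131) (closed)

[2] `<path>` quadratic bezier, #ff8800→engrave S242 F3189: (140.1685,26.1859) → (115.3825,40.4653) → (92.3552,52.7263) → (71.0865,62.9691) → (51.5766,71.1936)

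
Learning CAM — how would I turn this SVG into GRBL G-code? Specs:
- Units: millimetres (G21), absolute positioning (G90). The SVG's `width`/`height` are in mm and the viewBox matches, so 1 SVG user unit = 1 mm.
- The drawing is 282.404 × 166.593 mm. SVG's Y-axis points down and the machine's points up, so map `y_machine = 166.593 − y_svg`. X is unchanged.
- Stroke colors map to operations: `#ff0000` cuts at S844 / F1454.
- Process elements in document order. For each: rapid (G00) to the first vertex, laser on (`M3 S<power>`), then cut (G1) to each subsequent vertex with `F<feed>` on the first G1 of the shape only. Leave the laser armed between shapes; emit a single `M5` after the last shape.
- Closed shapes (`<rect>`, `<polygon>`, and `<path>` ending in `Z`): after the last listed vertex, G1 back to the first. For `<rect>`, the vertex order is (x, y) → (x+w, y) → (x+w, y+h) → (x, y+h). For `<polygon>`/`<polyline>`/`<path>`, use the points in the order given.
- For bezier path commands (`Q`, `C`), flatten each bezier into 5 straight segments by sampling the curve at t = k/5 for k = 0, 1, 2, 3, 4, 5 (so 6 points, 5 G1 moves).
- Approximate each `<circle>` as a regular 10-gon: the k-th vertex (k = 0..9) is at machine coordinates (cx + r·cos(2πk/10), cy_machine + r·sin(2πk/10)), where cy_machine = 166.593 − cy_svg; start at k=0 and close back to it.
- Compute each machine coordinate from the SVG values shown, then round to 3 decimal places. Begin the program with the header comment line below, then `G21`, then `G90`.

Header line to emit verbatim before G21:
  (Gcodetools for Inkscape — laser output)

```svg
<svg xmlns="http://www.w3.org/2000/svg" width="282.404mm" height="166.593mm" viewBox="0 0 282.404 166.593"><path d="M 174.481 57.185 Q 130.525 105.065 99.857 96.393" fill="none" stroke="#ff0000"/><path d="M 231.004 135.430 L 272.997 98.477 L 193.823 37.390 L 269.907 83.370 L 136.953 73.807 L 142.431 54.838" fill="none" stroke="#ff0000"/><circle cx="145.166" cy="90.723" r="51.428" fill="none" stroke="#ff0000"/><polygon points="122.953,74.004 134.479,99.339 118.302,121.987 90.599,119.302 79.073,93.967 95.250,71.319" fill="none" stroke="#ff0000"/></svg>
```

viewBox `0 0 282.404 166.593` with mm width/height → 1 unit = 1 mm. Flip: y_m = 166.593 − y_svg.

**Shape 1** — `<path>` quadratic bezier, stroke `#ff0000` → cut (S844, F1454). Control points (SVG): P0=(174.481,57.185), P1=(130.525,105.065), P2=(99.857,96.393); sampled at t=k/5. Machine vertices: (174.481,109.408) → (157.430,92.518) → (141.442,80.152) → (126.517,72.311) → (112.656,68.993) → (99.857,70.200). Open path.

**Shape 2** — `<path>` open polyline, stroke `#ff0000` → cut (S844, F1454). Machine vertices: (231.004,31.163) → (272.997,68.116) → (193.823,129.203) → (269.907,83.223) → (136.953,92.786) → (142.431,111.755). Open path.

**Shape 3** — `<circle>` circle, stroke `#ff0000` → cut (S844, F1454). Machine vertices: (196.594,75.870) → (186.772,106.099) → (161.058,124.781) → (129.274,124.781) → (103.560,106.099) → (93.738,75.870) → (103.560,45.641) → (129.274,26.959) → (161.058,26.959) → (186.772,45.641) → (196.594,75.870). Closed: final G1 returns to the first vertex.

**Shape 4** — `<polygon>` regular polygon, stroke `#ff0000` → cut (S844, F1454). Machine vertices: (122.953,92.589) → (134.479,67.254) → (118.302,44.606) → (90.599,47.291) → (79.073,72.626) → (95.250,95.274) → (122.953,92.589). Closed: final G1 returns to the first vertex.

(Gcodetools for Inkscape — laser output)
G21
G90
G00 X174.481 Y109.408
M3 S844
G1 X157.430 Y92.518 F1454
G1 X141.442 Y80.152
G1 X126.517 Y72.311
G1 X112.656 Y68.993
G1 X99.857 Y70.200
G00 X231.004 Y31.163
M3 S844
G1 X272.997 Y68.116 F1454
G1 X193.823 Y129.203
G1 X269.907 Y83.223
G1 X136.953 Y92.786
G1 X142.431 Y111.755
G00 X196.594 Y75.870
M3 S844
G1 X186.772 Y106.099 F1454
G1 X161.058 Y124.781
G1 X129.274 Y124.781
G1 X103.560 Y106.099
G1 X93.738 Y75.870
G1 X103.560 Y45.641
G1 X129.274 Y26.959
G1 X161.058 Y26.959
G1 X186.772 Y45.641
G1 X196.594 Y75.870
G00 X122.953 Y92.589
M3 S844
G1 X134.479 Y67.254 F1454
G1 X118.302 Y44.606
G1 X90.599 Y47.291
G1 X79.073 Y72.626
G1 X95.250 Y95.274
G1 X122.953 Y92.589
M5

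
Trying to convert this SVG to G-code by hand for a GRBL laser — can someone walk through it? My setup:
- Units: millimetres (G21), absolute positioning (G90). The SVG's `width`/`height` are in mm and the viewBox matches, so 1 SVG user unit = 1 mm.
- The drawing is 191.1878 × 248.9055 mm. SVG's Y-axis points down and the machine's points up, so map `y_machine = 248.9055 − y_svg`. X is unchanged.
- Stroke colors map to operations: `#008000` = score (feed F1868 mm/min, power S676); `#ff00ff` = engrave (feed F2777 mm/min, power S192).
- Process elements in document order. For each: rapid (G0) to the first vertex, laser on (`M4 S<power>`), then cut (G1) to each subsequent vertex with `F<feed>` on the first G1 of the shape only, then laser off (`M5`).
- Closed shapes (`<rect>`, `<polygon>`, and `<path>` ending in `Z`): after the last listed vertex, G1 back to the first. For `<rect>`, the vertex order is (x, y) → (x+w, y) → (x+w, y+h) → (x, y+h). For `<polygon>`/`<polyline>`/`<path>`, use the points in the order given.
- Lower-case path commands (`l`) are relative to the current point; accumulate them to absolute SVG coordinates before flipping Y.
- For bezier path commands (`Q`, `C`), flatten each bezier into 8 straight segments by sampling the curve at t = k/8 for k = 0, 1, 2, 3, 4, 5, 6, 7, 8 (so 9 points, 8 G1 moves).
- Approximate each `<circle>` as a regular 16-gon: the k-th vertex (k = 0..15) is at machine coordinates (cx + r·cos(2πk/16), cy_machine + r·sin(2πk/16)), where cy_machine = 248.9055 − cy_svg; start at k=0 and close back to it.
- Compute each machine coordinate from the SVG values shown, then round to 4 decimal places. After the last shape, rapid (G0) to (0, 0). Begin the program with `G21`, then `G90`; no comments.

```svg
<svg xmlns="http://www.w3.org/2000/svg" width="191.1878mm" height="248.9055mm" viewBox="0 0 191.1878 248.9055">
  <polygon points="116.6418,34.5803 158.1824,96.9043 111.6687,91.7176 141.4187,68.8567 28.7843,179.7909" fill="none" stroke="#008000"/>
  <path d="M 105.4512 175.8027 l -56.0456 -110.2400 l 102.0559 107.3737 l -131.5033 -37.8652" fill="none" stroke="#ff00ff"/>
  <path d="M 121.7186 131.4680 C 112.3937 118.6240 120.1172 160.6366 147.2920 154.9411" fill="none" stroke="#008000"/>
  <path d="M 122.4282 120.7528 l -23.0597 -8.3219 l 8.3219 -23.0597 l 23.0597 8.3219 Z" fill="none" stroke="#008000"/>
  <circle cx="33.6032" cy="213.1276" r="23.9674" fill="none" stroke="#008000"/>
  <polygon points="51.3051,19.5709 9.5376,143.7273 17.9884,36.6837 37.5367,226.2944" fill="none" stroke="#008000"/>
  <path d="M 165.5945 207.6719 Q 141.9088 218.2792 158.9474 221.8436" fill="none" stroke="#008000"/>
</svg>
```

Since the viewBox matches the mm dimensions, user units are millimetres directly. The only transform is the Y-flip y_m = 248.9055 − y_svg.

Shape 1 is a closed polygon drawn with `<polygon>`. Its stroke #008000 means score at S676, F1868. After flipping Y the toolpath is (116.6418,214.3252) → (158.1824,152.0012) → (111.6687,157.1879) → (141.4187,180.0488) → (28.7843,69.1146) → (116.6418,214.3252), returning to the start.

Shape 2 is a open polyline drawn with `<path>`. Its stroke #ff00ff means engrave at S192, F2777. After flipping Y the toolpath is (105.4512,73.1028) → (49.4056,183.3428) → (151.4615,75.9691) → (19.9582,113.8343).

Shape 3 is a cubic bezier drawn with `<path>`. Its stroke #008000 means score at S676, F1868. After flipping Y the toolpath is (121.7186,117.4375) → (119.0256,119.8829) → (117.9590,118.3875) → (118.5471,114.1531) → (120.8179,108.3816) → (124.7997,102.2751) → (130.5205,97.0355) → (138.0085,93.8646) → (147.2920,93.9644).

Shape 4 is a regular polygon drawn with `<path>`. Its stroke #008000 means score at S676, F1868. After flipping Y the toolpath is (122.4282,128.1527) → (99.3685,136.4746) → (107.6904,159.5343) → (130.7501,151.2124) → (122.4282,128.1527), returning to the start.

Shape 5 is a circle drawn with `<circle>`. Its stroke #008000 means score at S676, F1868. After flipping Y the toolpath is (57.5706,35.7779) → (55.7462,44.9498) → (50.5507,52.7254) → (42.7751,57.9209) → (33.6032,59.7453) → (24.4313,57.9209) → (16.6557,52.7254) → (11.4602,44.9498) → (9.6358,35.7779) → (11.4602,26.6060) → (16.6557,18.8304) → (24.4313,13.6349) → (33.6032,11.8105) → (42.7751,13.6349) → (50.5507,18.8304) → (55.7462,26.6060) → (57.5706,35.7779), returning to the start.

Shape 6 is a closed polygon drawn with `<polygon>`. Its stroke #008000 means score at S676, F1868. After flipping Y the toolpath is (51.3051,229.3346) → (9.5376,105.1782) → (17.9884,212.2218) → (37.5367,22.6111) → (51.3051,229.3346), returning to the start.

Shape 7 is a quadratic bezier drawn with `<path>`. Its stroke #008000 means score at S676, F1868. After flipping Y the toolpath is (165.5945,41.2336) → (160.3094,38.6918) → (156.2969,36.3701) → (153.5571,34.2685) → (152.0899,32.3870) → (151.8953,30.7256) → (152.9734,29.2843) → (155.3241,28.0630) → (158.9474,27.0619).

G21
G90
G0 X116.6418 Y214.3252
M4 S676
G1 X158.1824 Y152.0012 F1868
G1 X111.6687 Y157.1879
G1 X141.4187 Y180.0488
G1 X28.7843 Y69.1146
G1 X116.6418 Y214.3252
M5
G0 X105.4512 Y73.1028
M4 S192
G1 X49.4056 Y183.3428 F2777
G1 X151.4615 Y75.9691
G1 X19.9582 Y113.8343
M5
G0 X121.7186 Y117.4375
M4 S676
G1 X119.0256 Y119.8829 F1868
G1 X117.9590 Y118.3875
G1 X118.5471 Y114.1531
G1 X120.8179 Y108.3816
G1 X124.7997 Y102.2751
G1 X130.5205 Y97.0355
G1 X138.0085 Y93.8646
G1 X147.2920 Y93.9644
M5
G0 X122.4282 Y128.1527
M4 S676
G1 X99.3685 Y136.4746 F1868
G1 X107.6904 Y159.5343
G1 X130.7501 Y151.2124
G1 X122.4282 Y128.1527
M5
G0 X57.5706 Y35.7779
M4 S676
G1 X55.7462 Y44.9498 F1868
G1 X50.5507 Y52.7254
G1 X42.7751 Y57.9209
G1 X33.6032 Y59.7453
G1 X24.4313 Y57.9209
G1 X16.6557 Y52.7254
G1 X11.4602 Y44.9498
G1 X9.6358 Y35.7779
G1 X11.4602 Y26.6060
G1 X16.6557 Y18.8304
G1 X24.4313 Y13.6349
G1 X33.6032 Y11.8105
G1 X42.7751 Y13.6349
G1 X50.5507 Y18.8304
G1 X55.7462 Y26.6060
G1 X57.5706 Y35.7779
M5
G0 X51.3051 Y229.3346
M4 S676
G1 X9.5376 Y105.1782 F1868
G1 X17.9884 Y212.2218
G1 X37.5367 Y22.6111
G1 X51.3051 Y229.3346
M5
G0 X165.5945 Y41.2336
M4 S676
G1 X160.3094 Y38.6918 F1868
G1 X156.2969 Y36.3701
G1 X153.5571 Y34.2685
G1 X152.0899 Y32.3870
G1 X151.8953 Y30.7256
G1 X152.9734 Y29.2843
G1 X155.3241 Y28.0630
G1 X158.9474 Y27.0619
M5
G0 X0.0000 Y0.0000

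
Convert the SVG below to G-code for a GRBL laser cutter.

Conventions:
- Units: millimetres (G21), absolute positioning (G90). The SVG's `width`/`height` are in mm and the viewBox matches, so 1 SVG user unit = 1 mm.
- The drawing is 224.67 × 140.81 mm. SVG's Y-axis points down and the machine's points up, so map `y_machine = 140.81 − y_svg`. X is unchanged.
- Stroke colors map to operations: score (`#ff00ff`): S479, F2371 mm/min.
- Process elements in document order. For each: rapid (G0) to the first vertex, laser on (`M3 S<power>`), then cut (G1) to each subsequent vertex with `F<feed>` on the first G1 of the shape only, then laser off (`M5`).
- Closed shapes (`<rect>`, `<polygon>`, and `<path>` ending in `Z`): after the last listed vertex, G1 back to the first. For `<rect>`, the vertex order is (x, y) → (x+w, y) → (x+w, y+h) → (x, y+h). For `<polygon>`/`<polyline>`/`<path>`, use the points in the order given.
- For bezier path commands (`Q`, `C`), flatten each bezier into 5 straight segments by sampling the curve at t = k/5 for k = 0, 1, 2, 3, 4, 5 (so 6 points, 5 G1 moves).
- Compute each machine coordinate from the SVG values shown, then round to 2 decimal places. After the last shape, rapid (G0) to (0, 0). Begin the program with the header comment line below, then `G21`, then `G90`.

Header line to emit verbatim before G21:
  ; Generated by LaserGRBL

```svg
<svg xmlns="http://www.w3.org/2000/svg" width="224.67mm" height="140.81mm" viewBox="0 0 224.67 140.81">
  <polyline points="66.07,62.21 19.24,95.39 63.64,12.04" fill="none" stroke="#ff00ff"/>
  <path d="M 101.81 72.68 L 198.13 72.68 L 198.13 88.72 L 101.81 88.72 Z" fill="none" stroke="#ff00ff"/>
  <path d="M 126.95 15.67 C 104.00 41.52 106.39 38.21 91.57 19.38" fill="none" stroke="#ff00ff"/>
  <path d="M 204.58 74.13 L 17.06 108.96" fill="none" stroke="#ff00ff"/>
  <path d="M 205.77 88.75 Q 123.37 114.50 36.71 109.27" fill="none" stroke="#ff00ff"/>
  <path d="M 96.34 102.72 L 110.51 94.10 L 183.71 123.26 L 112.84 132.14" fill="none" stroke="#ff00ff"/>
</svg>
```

Since the viewBox matches the mm dimensions, user units are millimetres directly. The only transform is the Y-flip y_m = 140.81 − y_svg.

Shape 1 is a open polyline drawn with `<polyline>`. Its stroke #ff00ff means score at S479, F2371. After flipping Y the toolpath is (66.07,78.60) → (19.24,45.42) → (63.64,128.77).

Shape 2 is a rectangle drawn with `<path>`. Its stroke #ff00ff means score at S479, F2371. After flipping Y the toolpath is (101.81,68.13) → (198.13,68.13) → (198.13,52.09) → (101.81,52.09) → (101.81,68.13), returning to the start.

Shape 3 is a cubic bezier drawn with `<path>`. Its stroke #ff00ff means score at S479, F2371. After flipping Y the toolpath is (126.95,125.14) → (115.88,113.02) → (108.85,107.24) → (103.82,107.16) → (98.74,112.10) → (91.57,121.43).

Shape 4 is a line segment drawn with `<path>`. Its stroke #ff00ff means score at S479, F2371. After flipping Y the toolpath is (204.58,66.68) → (17.06,31.85).

Shape 5 is a quadratic bezier drawn with `<path>`. Its stroke #ff00ff means score at S479, F2371. After flipping Y the toolpath is (205.77,52.06) → (172.64,43.00) → (139.17,36.42) → (105.36,32.31) → (71.20,30.69) → (36.71,31.54).

Shape 6 is a open polyline drawn with `<path>`. Its stroke #ff00ff means score at S479, F2371. After flipping Y the toolpath is (96.34,38.09) → (110.51,46.71) → (183.71,17.55) → (112.84,8.67).

; Generated by LaserGRBL
G21
G90
G0 X66.07 Y78.60
M3 S479
G1 X19.24 Y45.42 F2371
G1 X63.64 Y128.77
M5
G0 X101.81 Y68.13
M3 S479
G1 X198.13 Y68.13 F2371
G1 X198.13 Y52.09
G1 X101.81 Y52.09
G1 X101.81 Y68.13
M5
G0 X126.95 Y125.14
M3 S479
G1 X115.88 Y113.02 F2371
G1 X108.85 Y107.24
G1 X103.82 Y107.16
G1 X98.74 Y112.10
G1 X91.57 Y121.43
M5
G0 X204.58 Y66.68
M3 S479
G1 X17.06 Y31.85 F2371
M5
G0 X205.77 Y52.06
M3 S479
G1 X172.64 Y43.00 F2371
G1 X139.17 Y36.42
G1 X105.36 Y32.31
G1 X71.20 Y30.69
G1 X36.71 Y31.54
M5
G0 X96.34 Y38.09
M3 S479
G1 X110.51 Y46.71 F2371
G1 X183.71 Y17.55
G1 X112.84 Y8.67
M5
G0 X0.00 Y0.00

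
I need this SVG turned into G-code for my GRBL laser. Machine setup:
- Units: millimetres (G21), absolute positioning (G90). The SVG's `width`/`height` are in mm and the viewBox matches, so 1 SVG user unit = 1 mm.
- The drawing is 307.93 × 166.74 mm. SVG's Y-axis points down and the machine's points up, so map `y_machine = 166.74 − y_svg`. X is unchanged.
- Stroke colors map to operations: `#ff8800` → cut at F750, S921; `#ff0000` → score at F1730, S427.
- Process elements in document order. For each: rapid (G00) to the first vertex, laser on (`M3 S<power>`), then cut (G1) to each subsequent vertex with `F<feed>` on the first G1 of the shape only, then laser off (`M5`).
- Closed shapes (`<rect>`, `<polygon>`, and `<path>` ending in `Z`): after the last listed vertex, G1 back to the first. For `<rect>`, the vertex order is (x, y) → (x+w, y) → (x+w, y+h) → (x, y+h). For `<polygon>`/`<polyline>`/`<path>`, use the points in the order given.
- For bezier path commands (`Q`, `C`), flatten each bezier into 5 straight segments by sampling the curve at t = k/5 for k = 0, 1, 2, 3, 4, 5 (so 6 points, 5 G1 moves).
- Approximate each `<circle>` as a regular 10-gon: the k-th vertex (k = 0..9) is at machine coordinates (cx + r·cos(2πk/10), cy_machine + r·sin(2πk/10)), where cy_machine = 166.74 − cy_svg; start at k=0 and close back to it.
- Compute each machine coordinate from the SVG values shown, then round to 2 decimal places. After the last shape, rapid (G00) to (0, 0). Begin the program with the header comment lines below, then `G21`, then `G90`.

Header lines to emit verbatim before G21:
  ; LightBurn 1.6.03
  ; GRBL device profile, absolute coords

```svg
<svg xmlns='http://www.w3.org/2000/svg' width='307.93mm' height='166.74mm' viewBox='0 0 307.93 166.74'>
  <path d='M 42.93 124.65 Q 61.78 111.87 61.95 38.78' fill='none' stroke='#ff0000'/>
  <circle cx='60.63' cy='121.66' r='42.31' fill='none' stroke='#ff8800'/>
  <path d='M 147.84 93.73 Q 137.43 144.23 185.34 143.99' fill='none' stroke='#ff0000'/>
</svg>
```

; LightBurn 1.6.03
; GRBL device profile, absolute coords
G21
G90
G00 X42.93 Y42.09
M3 S427
G1 X49.72 Y49.61 F1730
G1 X55.02 Y61.96
G1 X58.83 Y79.14
G1 X61.13 Y101.14
G1 X61.95 Y127.96
M5
G00 X102.94 Y45.08
M3 S921
G1 X94.86 Y69.95 F750
G1 X73.70 Y85.32
G1 X47.56 Y85.32
G1 X26.40 Y69.95
G1 X18.32 Y45.08
G1 X26.40 Y20.21
G1 X47.56 Y4.84
G1 X73.70 Y4.84
G1 X94.86 Y20.21
G1 X102.94 Y45.08
M5
G00 X147.84 Y73.01
M3 S427
G1 X146.01 Y54.84 F1730
G1 X148.84 Y40.73
G1 X156.34 Y30.68
G1 X168.51 Y24.68
G1 X185.34 Y22.75
M5
G00 X0.00 Y0.00

viewBox `0 0 307.93 166.74` with mm width/height → 1 unit = 1 mm. Flip: y_m = 166.74 − y_svg.

**Shape 1** — `<path>` quadratic bezier, stroke `#ff0000` → score (S427, F1730). Control points (SVG): P0=(42.93,124.65), P1=(61.78,111.87), P2=(61.95,38.78); sampled at t=k/5. Machine vertices: (42.93,42.09) → (49.72,49.61) → (55.02,61.96) → (58.83,79.14) → (61.13,101.14) → (61.95,127.96). Open path.

**Shape 2** — `<circle>` circle, stroke `#ff8800` → cut (S921, F750). Machine vertices: (102.94,45.08) → (94.86,69.95) → (73.70,85.32) → (47.56,85.32) → (26.40,69.95) → (18.32,45.08) → (26.40,20.21) → (47.56,4.84) → (73.70,4.84) → (94.86,20.21) → (102.94,45.08). Closed: final G1 returns to the first vertex.

**Shape 3** — `<path>` quadratic bezier, stroke `#ff0000` → score (S427, F1730). Control points (SVG): P0=(147.84,93.73), P1=(137.43,144.23), P2=(185.34,143.99); sampled at t=k/5. Machine vertices: (147.84,73.01) → (146.01,54.84) → (148.84,40.73) → (156.34,30.68) → (168.51,24.68) → (185.34,22.75). Open path.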